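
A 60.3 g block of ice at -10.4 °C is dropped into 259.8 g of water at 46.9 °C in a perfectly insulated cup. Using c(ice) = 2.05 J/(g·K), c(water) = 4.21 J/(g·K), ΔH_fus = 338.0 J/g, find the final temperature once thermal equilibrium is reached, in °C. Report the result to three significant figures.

T_f = 22.0 °C

Heat to bring ice to 0 °C and melt it: q₁ = 60.3×2.05×10.4 + 60.3×338.0 = 21667 J
Heat the water can supply cooling to 0 °C: 259.8×4.21×46.9 = 51297.3 J > q₁, so all ice melts.
Energy balance: 259.8×4.21×(46.9 − T) = 21667 + 60.3×4.21×(T − 0)
1093.758(46.9 − T) = 21667 + 253.863 T
51297.3 − 21667 = 1347.621 T
T = 29630.3 / 1347.621 = 21.99 °C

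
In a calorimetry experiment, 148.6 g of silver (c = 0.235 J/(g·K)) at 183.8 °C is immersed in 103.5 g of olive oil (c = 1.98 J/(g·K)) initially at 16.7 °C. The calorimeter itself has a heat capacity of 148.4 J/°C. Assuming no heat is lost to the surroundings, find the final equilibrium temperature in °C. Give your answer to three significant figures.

Heat lost by silver = heat gained by olive oil + calorimeter.
(148.6)(0.235)(183.8 − T) = [(103.5)(1.98) + 148.4](T − 16.7)
34.921 (183.8 − T) = 353.33 (T − 16.7)
6418.5 − 34.921 T = 353.33 T − 5900.6
12319.1 = 388.251 T
T = 31.73 °C

T_f = 31.7 °C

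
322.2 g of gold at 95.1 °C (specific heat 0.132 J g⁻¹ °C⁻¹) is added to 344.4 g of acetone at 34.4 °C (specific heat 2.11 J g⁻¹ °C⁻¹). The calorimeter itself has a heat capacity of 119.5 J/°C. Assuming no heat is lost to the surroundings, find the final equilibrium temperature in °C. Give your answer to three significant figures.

T_f = 37.3 °C

Heat lost by gold = heat gained by acetone + calorimeter.
(322.2)(0.132)(95.1 − T) = [(344.4)(2.11) + 119.5](T − 34.4)
42.5304 (95.1 − T) = 846.184 (T − 34.4)
4044.6 − 42.5304 T = 846.184 T − 29109
33153.6 = 888.7144 T
T = 37.31 °C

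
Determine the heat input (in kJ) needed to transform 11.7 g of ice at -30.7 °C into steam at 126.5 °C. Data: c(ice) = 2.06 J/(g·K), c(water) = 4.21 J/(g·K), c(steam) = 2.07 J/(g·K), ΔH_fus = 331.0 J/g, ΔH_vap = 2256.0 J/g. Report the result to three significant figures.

q1 (heat ice -30.7→0.0 °C): 11.7 × 2.06 × 30.7 = 740 J
q2 (melt at 0 °C): 11.7 × 331.0 = 3873 J
q3 (heat water 0.0→100.0 °C): 11.7 × 4.21 × 100.0 = 4926 J
q4 (vaporize at 100 °C): 11.7 × 2256.0 = 26395 J
q5 (heat steam 100.0→126.5 °C): 11.7 × 2.07 × 26.5 = 642 J
Total: 740 + 3873 + 4926 + 26395 + 642 = 36576 J = 36.6 kJ

q = 36.6 kJ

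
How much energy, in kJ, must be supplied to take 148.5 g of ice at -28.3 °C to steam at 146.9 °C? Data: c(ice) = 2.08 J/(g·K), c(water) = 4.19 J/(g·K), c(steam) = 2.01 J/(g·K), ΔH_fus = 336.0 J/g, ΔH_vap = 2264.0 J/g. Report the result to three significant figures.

q1 (heat ice -28.3→0.0 °C): 148.5 × 2.08 × 28.3 = 8741 J
q2 (melt at 0 °C): 148.5 × 336.0 = 49896 J
q3 (heat water 0.0→100.0 °C): 148.5 × 4.19 × 100.0 = 62222 J
q4 (vaporize at 100 °C): 148.5 × 2264.0 = 336204 J
q5 (heat steam 100.0→146.9 °C): 148.5 × 2.01 × 46.9 = 13999 J
Total: 8741 + 49896 + 62222 + 336204 + 13999 = 471062 J = 471 kJ

q = 471 kJ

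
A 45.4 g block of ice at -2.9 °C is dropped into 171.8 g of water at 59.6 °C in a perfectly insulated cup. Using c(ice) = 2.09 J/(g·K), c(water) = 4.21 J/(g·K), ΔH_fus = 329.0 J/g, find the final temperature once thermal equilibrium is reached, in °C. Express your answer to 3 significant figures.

T_f = 30.5 °C

Heat to bring ice to 0 °C and melt it: q₁ = 45.4×2.09×2.9 + 45.4×329.0 = 15212 J
Heat the water can supply cooling to 0 °C: 171.8×4.21×59.6 = 43107.4 J > q₁, so all ice melts.
Energy balance: 171.8×4.21×(59.6 − T) = 15212 + 45.4×4.21×(T − 0)
723.278(59.6 − T) = 15212 + 191.134 T
43107.4 − 15212 = 914.412 T
T = 27895.4 / 914.412 = 30.51 °C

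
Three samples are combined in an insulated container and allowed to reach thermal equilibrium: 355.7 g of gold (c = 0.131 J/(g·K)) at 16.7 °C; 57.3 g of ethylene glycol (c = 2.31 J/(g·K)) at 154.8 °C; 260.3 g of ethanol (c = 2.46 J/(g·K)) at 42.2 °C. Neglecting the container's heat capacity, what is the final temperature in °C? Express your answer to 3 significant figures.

Σ mᵢcᵢ(T − Tᵢ) = 0  ⇒  T = Σ mᵢcᵢTᵢ / Σ mᵢcᵢ
Σ mᵢcᵢ = 355.7×0.131 + 57.3×2.31 + 260.3×2.46 = 819.2977
Σ mᵢcᵢTᵢ = 46.5967×16.7 + 132.363×154.8 + 640.338×42.2 = 48290
T = 48290 / 819.2977 = 58.94 °C

T_f = 58.9 °C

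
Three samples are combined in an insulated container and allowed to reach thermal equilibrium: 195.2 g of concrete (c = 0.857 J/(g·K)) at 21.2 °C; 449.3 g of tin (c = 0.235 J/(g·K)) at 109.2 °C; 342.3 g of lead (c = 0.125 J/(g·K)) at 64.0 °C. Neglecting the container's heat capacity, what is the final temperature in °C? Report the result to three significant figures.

T_f = 56.4 °C

Σ mᵢcᵢ(T − Tᵢ) = 0  ⇒  T = Σ mᵢcᵢTᵢ / Σ mᵢcᵢ
Σ mᵢcᵢ = 195.2×0.857 + 449.3×0.235 + 342.3×0.125 = 315.6594
Σ mᵢcᵢTᵢ = 167.2864×21.2 + 105.5855×109.2 + 42.7875×64.0 = 17815
T = 17815 / 315.6594 = 56.44 °C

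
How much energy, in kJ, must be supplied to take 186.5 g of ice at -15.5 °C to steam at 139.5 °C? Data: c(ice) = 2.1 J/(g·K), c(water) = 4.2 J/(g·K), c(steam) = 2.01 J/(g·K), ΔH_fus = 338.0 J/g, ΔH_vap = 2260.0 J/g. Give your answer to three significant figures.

q = 584 kJ

q1 (heat ice -15.5→0.0 °C): 186.5 × 2.1 × 15.5 = 6071 J
q2 (melt at 0 °C): 186.5 × 338.0 = 63037 J
q3 (heat water 0.0→100.0 °C): 186.5 × 4.2 × 100.0 = 78330 J
q4 (vaporize at 100 °C): 186.5 × 2260.0 = 421490 J
q5 (heat steam 100.0→139.5 °C): 186.5 × 2.01 × 39.5 = 14807 J
Total: 6071 + 63037 + 78330 + 421490 + 14807 = 583735 J = 584 kJ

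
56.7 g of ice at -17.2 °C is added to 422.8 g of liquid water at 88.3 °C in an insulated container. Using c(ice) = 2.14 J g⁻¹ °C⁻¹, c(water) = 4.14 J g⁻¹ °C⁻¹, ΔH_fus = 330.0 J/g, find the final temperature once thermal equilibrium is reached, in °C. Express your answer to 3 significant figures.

T_f = 67.4 °C

Heat to bring ice to 0 °C and melt it: q₁ = 56.7×2.14×17.2 + 56.7×330.0 = 20798 J
Heat the water can supply cooling to 0 °C: 422.8×4.14×88.3 = 154560 J > q₁, so all ice melts.
Energy balance: 422.8×4.14×(88.3 − T) = 20798 + 56.7×4.14×(T − 0)
1750.392(88.3 − T) = 20798 + 234.738 T
154560 − 20798 = 1985.130 T
T = 133762 / 1985.130 = 67.38 °C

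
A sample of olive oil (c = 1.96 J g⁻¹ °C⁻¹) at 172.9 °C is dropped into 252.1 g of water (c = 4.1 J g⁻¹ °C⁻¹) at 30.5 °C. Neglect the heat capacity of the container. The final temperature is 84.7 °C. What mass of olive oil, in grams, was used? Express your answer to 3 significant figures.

q_gained = (252.1 × 4.1) × (84.7 − 30.5) = 56020 J
q_lost = m × 1.96 × (172.9 − 84.7) = 172.872 m
m = 56020 / 172.872 = 324 g

m = 324 g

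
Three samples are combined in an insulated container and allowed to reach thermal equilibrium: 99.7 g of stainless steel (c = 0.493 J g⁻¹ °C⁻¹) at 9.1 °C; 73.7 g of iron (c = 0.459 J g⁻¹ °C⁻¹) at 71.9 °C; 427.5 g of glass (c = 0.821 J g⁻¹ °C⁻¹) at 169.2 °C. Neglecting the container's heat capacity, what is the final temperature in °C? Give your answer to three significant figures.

Σ mᵢcᵢ(T − Tᵢ) = 0  ⇒  T = Σ mᵢcᵢTᵢ / Σ mᵢcᵢ
Σ mᵢcᵢ = 99.7×0.493 + 73.7×0.459 + 427.5×0.821 = 433.9579
Σ mᵢcᵢTᵢ = 49.1521×9.1 + 33.8283×71.9 + 350.9775×169.2 = 62265
T = 62265 / 433.9579 = 143.48 °C

T_f = 143 °C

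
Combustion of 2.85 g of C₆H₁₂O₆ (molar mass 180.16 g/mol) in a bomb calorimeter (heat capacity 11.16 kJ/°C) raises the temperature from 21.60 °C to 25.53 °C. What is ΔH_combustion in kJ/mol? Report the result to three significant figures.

ΔH = -2770 kJ/mol

ΔT = 25.53 − 21.60 = 3.93 °C
q_cal = C_cal × ΔT = 11.16 × 3.93 = 43.8588 kJ
n = 2.85 / 180.16 = 0.01582 mol
q_rxn = −q_cal = -43.8588 kJ
ΔH = -43.8588 / 0.01582 = -2772 kJ/mol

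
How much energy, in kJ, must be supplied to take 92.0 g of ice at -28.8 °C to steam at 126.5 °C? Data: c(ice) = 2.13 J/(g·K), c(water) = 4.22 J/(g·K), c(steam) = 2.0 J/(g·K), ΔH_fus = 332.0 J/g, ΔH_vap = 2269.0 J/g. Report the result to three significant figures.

q = 289 kJ

q1 (heat ice -28.8→0.0 °C): 92.0 × 2.13 × 28.8 = 5644 J
q2 (melt at 0 °C): 92.0 × 332.0 = 30544 J
q3 (heat water 0.0→100.0 °C): 92.0 × 4.22 × 100.0 = 38824 J
q4 (vaporize at 100 °C): 92.0 × 2269.0 = 208748 J
q5 (heat steam 100.0→126.5 °C): 92.0 × 2.0 × 26.5 = 4876 J
Total: 5644 + 30544 + 38824 + 208748 + 4876 = 288636 J = 289 kJ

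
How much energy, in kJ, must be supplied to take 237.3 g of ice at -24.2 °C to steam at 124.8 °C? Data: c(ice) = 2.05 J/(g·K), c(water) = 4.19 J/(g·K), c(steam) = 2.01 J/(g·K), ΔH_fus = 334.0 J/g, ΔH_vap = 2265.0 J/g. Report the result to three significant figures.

q1 (heat ice -24.2→0.0 °C): 237.3 × 2.05 × 24.2 = 11772 J
q2 (melt at 0 °C): 237.3 × 334.0 = 79258 J
q3 (heat water 0.0→100.0 °C): 237.3 × 4.19 × 100.0 = 99429 J
q4 (vaporize at 100 °C): 237.3 × 2265.0 = 537485 J
q5 (heat steam 100.0→124.8 °C): 237.3 × 2.01 × 24.8 = 11829 J
Total: 11772 + 79258 + 99429 + 537485 + 11829 = 739773 J = 740 kJ

q = 740 kJ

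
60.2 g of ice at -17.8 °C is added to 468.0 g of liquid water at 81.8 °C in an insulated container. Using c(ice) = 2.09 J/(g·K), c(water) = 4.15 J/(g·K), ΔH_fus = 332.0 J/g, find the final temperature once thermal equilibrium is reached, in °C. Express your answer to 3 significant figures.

Heat to bring ice to 0 °C and melt it: q₁ = 60.2×2.09×17.8 + 60.2×332.0 = 22226 J
Heat the water can supply cooling to 0 °C: 468.0×4.15×81.8 = 158872 J > q₁, so all ice melts.
Energy balance: 468.0×4.15×(81.8 − T) = 22226 + 60.2×4.15×(T − 0)
1942.2(81.8 − T) = 22226 + 249.83 T
158872 − 22226 = 2192.03 T
T = 136646 / 2192.03 = 62.34 °C

T_f = 62.3 °C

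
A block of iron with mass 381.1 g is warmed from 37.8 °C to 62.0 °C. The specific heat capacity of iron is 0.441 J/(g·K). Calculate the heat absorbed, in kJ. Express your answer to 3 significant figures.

q = 4.07 kJ

q = m c ΔT = 381.1 × 0.441 × (62.0 − 37.8)
q = 381.1 × 0.441 × 24.2 = 4067 J = 4.07 kJ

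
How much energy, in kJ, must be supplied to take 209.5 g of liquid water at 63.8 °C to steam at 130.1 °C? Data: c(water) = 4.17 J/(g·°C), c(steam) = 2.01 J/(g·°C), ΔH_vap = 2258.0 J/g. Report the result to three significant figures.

q = 517 kJ

q1 (heat water 63.8→100.0 °C): 209.5 × 4.17 × 36.2 = 31625 J
q2 (vaporize at 100 °C): 209.5 × 2258.0 = 473051 J
q3 (heat steam 100.0→130.1 °C): 209.5 × 2.01 × 30.1 = 12675 J
Total: 31625 + 473051 + 12675 = 517351 J = 517 kJ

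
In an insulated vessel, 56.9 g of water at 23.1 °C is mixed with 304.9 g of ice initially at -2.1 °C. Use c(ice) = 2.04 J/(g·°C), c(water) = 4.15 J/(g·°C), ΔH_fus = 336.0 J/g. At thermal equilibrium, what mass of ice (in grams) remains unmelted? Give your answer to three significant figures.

Heat to warm all ice to 0 °C: 304.9×2.04×2.1 = 1306.2 J
Heat released by water cooling to 0 °C: 56.9×4.15×23.1 = 5454.7 J
5454.7 J < 1306.2 + 304.9×336.0 = 103752.6 J, so not all ice melts; final T = 0 °C.
Heat left for melting: 5454.7 − 1306.2 = 4148.5 J
Mass melted = 4148.5 / 336.0 = 12.35 g
Ice remaining = 304.9 − 12.35 = 292.55 g

m_ice remaining = 293 g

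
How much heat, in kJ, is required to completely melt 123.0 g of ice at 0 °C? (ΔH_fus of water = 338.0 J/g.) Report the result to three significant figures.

q = 41.6 kJ

q = m × ΔH_fus = 123.0 × 338.0 = 41570 J = 41.6 kJ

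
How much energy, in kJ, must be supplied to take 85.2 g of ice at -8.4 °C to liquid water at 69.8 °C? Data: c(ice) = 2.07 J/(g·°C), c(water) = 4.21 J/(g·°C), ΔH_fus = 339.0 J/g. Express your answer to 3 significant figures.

q1 (heat ice -8.4→0.0 °C): 85.2 × 2.07 × 8.4 = 1481 J
q2 (melt at 0 °C): 85.2 × 339.0 = 28883 J
q3 (heat water 0.0→69.8 °C): 85.2 × 4.21 × 69.8 = 25037 J
Total: 1481 + 28883 + 25037 = 55401 J = 55.4 kJ

q = 55.4 kJ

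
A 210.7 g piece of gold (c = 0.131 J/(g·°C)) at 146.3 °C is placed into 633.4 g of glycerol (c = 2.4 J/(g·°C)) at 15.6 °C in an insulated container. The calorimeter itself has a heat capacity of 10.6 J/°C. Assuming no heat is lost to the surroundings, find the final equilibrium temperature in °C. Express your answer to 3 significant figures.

Heat lost by gold = heat gained by glycerol + calorimeter.
(210.7)(0.131)(146.3 − T) = [(633.4)(2.4) + 10.6](T − 15.6)
27.6017 (146.3 − T) = 1530.76 (T − 15.6)
4038.1 − 27.6017 T = 1530.76 T − 23880
27918.1 = 1558.3617 T
T = 17.92 °C

T_f = 17.9 °C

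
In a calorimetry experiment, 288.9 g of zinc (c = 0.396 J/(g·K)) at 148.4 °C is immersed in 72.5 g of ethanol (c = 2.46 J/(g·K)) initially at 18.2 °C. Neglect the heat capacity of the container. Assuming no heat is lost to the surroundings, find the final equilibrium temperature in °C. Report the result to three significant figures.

Heat lost by zinc = heat gained by ethanol.
(288.9)(0.396)(148.4 − T) = (72.5)(2.46)(T − 18.2)
114.4044 (148.4 − T) = 178.35 (T − 18.2)
16978 − 114.4044 T = 178.35 T − 3246.0
20224.0 = 292.7544 T
T = 69.08 °C

T_f = 69.1 °C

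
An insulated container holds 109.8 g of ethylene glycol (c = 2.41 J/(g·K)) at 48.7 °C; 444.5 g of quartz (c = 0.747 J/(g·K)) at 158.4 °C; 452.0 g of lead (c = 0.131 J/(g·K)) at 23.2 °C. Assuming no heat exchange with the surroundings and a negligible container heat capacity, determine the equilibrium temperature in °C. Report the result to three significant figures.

T_f = 102 °C

Σ mᵢcᵢ(T − Tᵢ) = 0  ⇒  T = Σ mᵢcᵢTᵢ / Σ mᵢcᵢ
Σ mᵢcᵢ = 109.8×2.41 + 444.5×0.747 + 452.0×0.131 = 655.8715
Σ mᵢcᵢTᵢ = 264.618×48.7 + 332.0415×158.4 + 59.212×23.2 = 66856
T = 66856 / 655.8715 = 101.9 °C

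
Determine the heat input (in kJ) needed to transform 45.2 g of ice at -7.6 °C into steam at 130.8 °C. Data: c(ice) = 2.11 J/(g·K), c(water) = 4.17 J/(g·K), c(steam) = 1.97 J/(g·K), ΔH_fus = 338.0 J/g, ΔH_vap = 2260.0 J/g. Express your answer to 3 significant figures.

q1 (heat ice -7.6→0.0 °C): 45.2 × 2.11 × 7.6 = 725 J
q2 (melt at 0 °C): 45.2 × 338.0 = 15278 J
q3 (heat water 0.0→100.0 °C): 45.2 × 4.17 × 100.0 = 18848 J
q4 (vaporize at 100 °C): 45.2 × 2260.0 = 102152 J
q5 (heat steam 100.0→130.8 °C): 45.2 × 1.97 × 30.8 = 2743 J
Total: 725 + 15278 + 18848 + 102152 + 2743 = 139746 J = 140 kJ

q = 140 kJ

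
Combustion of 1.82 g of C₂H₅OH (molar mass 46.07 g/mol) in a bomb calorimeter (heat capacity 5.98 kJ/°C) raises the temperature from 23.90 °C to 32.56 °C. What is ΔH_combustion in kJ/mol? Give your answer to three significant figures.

ΔT = 32.56 − 23.90 = 8.66 °C
q_cal = C_cal × ΔT = 5.98 × 8.66 = 51.7868 kJ
n = 1.82 / 46.07 = 0.03951 mol
q_rxn = −q_cal = -51.7868 kJ
ΔH = -51.7868 / 0.03951 = -1311 kJ/mol

ΔH = -1310 kJ/mol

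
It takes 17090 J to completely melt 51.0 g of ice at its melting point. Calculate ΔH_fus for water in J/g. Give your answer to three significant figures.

ΔH_fus = 335 J/g

ΔH_fus = q / m = 17090 / 51.0 = 335 J/g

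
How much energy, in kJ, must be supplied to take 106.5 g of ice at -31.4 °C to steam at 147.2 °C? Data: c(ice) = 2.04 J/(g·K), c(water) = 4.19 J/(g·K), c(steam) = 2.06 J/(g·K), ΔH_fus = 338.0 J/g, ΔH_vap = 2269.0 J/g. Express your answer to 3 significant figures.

q1 (heat ice -31.4→0.0 °C): 106.5 × 2.04 × 31.4 = 6822 J
q2 (melt at 0 °C): 106.5 × 338.0 = 35997 J
q3 (heat water 0.0→100.0 °C): 106.5 × 4.19 × 100.0 = 44624 J
q4 (vaporize at 100 °C): 106.5 × 2269.0 = 241649 J
q5 (heat steam 100.0→147.2 °C): 106.5 × 2.06 × 47.2 = 10355 J
Total: 6822 + 35997 + 44624 + 241649 + 10355 = 339447 J = 339 kJ

q = 339 kJ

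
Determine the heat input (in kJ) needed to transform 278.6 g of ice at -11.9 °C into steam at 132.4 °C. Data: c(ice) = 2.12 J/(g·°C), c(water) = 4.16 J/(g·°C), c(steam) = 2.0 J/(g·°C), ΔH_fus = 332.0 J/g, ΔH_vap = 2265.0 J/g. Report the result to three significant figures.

q = 865 kJ

q1 (heat ice -11.9→0.0 °C): 278.6 × 2.12 × 11.9 = 7029 J
q2 (melt at 0 °C): 278.6 × 332.0 = 92495 J
q3 (heat water 0.0→100.0 °C): 278.6 × 4.16 × 100.0 = 115898 J
q4 (vaporize at 100 °C): 278.6 × 2265.0 = 631029 J
q5 (heat steam 100.0→132.4 °C): 278.6 × 2.0 × 32.4 = 18053 J
Total: 7029 + 92495 + 115898 + 631029 + 18053 = 864504 J = 865 kJ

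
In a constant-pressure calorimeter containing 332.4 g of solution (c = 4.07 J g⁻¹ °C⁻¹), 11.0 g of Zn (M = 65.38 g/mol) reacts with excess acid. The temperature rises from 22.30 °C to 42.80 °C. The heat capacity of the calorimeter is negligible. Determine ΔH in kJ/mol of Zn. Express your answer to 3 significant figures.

|ΔT| = |42.80 − 22.30| = 20.50 °C
|q_surr| = (332.4 × 4.07) × 20.50 = 1352.868 × 20.50 = 27730 J
n(Zn) = 11.0 / 65.38 = 0.1682 mol
Temperature rose, so q_rxn = −|q_surr| = -27.73 kJ
ΔH = q_rxn / n = -164.9 kJ/mol

ΔH = -165 kJ/mol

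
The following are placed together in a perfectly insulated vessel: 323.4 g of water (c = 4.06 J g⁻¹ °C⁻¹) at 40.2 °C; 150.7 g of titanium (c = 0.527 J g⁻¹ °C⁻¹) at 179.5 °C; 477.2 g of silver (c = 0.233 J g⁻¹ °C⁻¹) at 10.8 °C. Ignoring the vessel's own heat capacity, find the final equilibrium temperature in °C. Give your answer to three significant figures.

T_f = 45.4 °C

Σ mᵢcᵢ(T − Tᵢ) = 0  ⇒  T = Σ mᵢcᵢTᵢ / Σ mᵢcᵢ
Σ mᵢcᵢ = 323.4×4.06 + 150.7×0.527 + 477.2×0.233 = 1503.6105
Σ mᵢcᵢTᵢ = 1313.004×40.2 + 79.4189×179.5 + 111.1876×10.8 = 68239
T = 68239 / 1503.6105 = 45.38 °C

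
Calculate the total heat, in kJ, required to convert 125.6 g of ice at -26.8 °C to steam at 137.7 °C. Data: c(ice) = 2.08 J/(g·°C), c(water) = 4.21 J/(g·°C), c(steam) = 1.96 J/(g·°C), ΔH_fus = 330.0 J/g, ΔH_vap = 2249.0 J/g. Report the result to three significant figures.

q = 393 kJ

q1 (heat ice -26.8→0.0 °C): 125.6 × 2.08 × 26.8 = 7001 J
q2 (melt at 0 °C): 125.6 × 330.0 = 41448 J
q3 (heat water 0.0→100.0 °C): 125.6 × 4.21 × 100.0 = 52878 J
q4 (vaporize at 100 °C): 125.6 × 2249.0 = 282474 J
q5 (heat steam 100.0→137.7 °C): 125.6 × 1.96 × 37.7 = 9281 J
Total: 7001 + 41448 + 52878 + 282474 + 9281 = 393082 J = 393 kJ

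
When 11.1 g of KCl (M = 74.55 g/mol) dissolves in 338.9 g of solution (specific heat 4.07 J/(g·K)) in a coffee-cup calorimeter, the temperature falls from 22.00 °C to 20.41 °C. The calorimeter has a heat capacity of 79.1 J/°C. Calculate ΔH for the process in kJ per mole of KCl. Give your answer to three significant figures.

|ΔT| = |20.41 − 22.00| = 1.59 °C
|q_surr| = (338.9 × 4.07 + 79.1) × 1.59 = 1458.423 × 1.59 = 2319 J
n(KCl) = 11.1 / 74.55 = 0.1489 mol
Temperature fell, so q_rxn = +|q_surr| = 2.319 kJ
ΔH = q_rxn / n = 15.57 kJ/mol

ΔH = 15.6 kJ/mol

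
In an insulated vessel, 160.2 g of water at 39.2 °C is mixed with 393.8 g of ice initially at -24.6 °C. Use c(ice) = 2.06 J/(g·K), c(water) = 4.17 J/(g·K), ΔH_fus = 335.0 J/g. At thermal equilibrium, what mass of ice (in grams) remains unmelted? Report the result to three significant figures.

Heat to warm all ice to 0 °C: 393.8×2.06×24.6 = 19956 J
Heat released by water cooling to 0 °C: 160.2×4.17×39.2 = 26187 J
26187 J < 19956 + 393.8×335.0 = 151879 J, so not all ice melts; final T = 0 °C.
Heat left for melting: 26187 − 19956 = 6231 J
Mass melted = 6231 / 335.0 = 18.60 g
Ice remaining = 393.8 − 18.60 = 375.20 g

m_ice remaining = 375 g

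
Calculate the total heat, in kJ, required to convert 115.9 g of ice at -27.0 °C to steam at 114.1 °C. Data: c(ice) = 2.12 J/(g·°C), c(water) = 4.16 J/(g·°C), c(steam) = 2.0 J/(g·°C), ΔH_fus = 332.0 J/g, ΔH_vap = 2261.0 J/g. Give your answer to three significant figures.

q1 (heat ice -27.0→0.0 °C): 115.9 × 2.12 × 27.0 = 6634 J
q2 (melt at 0 °C): 115.9 × 332.0 = 38479 J
q3 (heat water 0.0→100.0 °C): 115.9 × 4.16 × 100.0 = 48214 J
q4 (vaporize at 100 °C): 115.9 × 2261.0 = 262050 J
q5 (heat steam 100.0→114.1 °C): 115.9 × 2.0 × 14.1 = 3268 J
Total: 6634 + 38479 + 48214 + 262050 + 3268 = 358645 J = 359 kJ

q = 359 kJ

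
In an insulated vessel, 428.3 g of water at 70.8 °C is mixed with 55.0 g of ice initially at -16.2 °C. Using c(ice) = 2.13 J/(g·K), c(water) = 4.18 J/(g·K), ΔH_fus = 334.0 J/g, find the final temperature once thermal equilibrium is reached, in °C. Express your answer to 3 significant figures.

T_f = 52.7 °C

Heat to bring ice to 0 °C and melt it: q₁ = 55.0×2.13×16.2 + 55.0×334.0 = 20268 J
Heat the water can supply cooling to 0 °C: 428.3×4.18×70.8 = 126753 J > q₁, so all ice melts.
Energy balance: 428.3×4.18×(70.8 − T) = 20268 + 55.0×4.18×(T − 0)
1790.294(70.8 − T) = 20268 + 229.9 T
126753 − 20268 = 2020.194 T
T = 106485 / 2020.194 = 52.71 °C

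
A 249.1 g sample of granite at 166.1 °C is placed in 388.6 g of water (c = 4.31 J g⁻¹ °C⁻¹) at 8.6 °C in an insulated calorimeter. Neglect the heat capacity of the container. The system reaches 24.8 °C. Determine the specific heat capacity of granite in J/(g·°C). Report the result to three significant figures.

c = 0.771 J/(g·°C)

q_gained = (388.6 × 4.31) × (24.8 − 8.6) = 27130 J
q_lost = 249.1 × c × (166.1 − 24.8) = 35197.83 c
Set equal: c = 27130 / 35197.83 = 0.771 J/(g·°C)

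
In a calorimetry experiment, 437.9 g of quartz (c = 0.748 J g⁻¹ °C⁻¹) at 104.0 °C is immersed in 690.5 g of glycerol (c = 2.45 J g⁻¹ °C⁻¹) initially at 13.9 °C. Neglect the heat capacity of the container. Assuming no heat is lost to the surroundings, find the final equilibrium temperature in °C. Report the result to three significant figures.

T_f = 28.5 °C

Heat lost by quartz = heat gained by glycerol.
(437.9)(0.748)(104.0 − T) = (690.5)(2.45)(T − 13.9)
327.5492 (104.0 − T) = 1691.725 (T − 13.9)
34065 − 327.5492 T = 1691.725 T − 23515
57580 = 2019.2742 T
T = 28.52 °C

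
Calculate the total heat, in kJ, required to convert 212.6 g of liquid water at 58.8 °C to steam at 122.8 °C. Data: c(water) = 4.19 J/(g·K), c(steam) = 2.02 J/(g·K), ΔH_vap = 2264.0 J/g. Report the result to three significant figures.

q = 528 kJ

q1 (heat water 58.8→100.0 °C): 212.6 × 4.19 × 41.2 = 36701 J
q2 (vaporize at 100 °C): 212.6 × 2264.0 = 481326 J
q3 (heat steam 100.0→122.8 °C): 212.6 × 2.02 × 22.8 = 9792 J
Total: 36701 + 481326 + 9792 = 527819 J = 528 kJ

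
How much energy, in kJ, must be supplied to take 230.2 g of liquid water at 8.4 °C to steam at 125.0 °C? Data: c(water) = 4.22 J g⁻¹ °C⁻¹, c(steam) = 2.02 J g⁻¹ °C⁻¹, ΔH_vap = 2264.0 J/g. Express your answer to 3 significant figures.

q = 622 kJ

q1 (heat water 8.4→100.0 °C): 230.2 × 4.22 × 91.6 = 88984 J
q2 (vaporize at 100 °C): 230.2 × 2264.0 = 521173 J
q3 (heat steam 100.0→125.0 °C): 230.2 × 2.02 × 25.0 = 11625 J
Total: 88984 + 521173 + 11625 = 621782 J = 622 kJ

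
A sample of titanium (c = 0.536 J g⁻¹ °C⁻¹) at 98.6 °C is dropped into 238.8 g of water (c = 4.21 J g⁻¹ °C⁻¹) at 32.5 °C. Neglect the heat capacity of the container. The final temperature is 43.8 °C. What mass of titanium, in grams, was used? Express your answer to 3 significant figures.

q_gained = (238.8 × 4.21) × (43.8 − 32.5) = 11360 J
q_lost = m × 0.536 × (98.6 − 43.8) = 29.3728 m
m = 11360 / 29.3728 = 387 g

m = 387 g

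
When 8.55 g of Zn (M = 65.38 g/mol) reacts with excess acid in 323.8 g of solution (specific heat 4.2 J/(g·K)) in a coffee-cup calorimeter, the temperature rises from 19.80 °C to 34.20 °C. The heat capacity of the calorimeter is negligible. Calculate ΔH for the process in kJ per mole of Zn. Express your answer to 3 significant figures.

|ΔT| = |34.20 − 19.80| = 14.40 °C
|q_surr| = (323.8 × 4.2) × 14.40 = 1359.96 × 14.40 = 19580 J
n(Zn) = 8.55 / 65.38 = 0.1308 mol
Temperature rose, so q_rxn = −|q_surr| = -19.58 kJ
ΔH = q_rxn / n = -149.7 kJ/mol

ΔH = -150 kJ/mol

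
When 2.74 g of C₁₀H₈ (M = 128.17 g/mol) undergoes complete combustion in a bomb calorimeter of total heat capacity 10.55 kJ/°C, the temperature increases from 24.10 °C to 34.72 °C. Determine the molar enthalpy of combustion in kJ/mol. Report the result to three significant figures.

ΔT = 34.72 − 24.10 = 10.62 °C
q_cal = C_cal × ΔT = 10.55 × 10.62 = 112.041 kJ
n = 2.74 / 128.17 = 0.02138 mol
q_rxn = −q_cal = -112.041 kJ
ΔH = -112.041 / 0.02138 = -5240 kJ/mol

ΔH = -5240 kJ/mol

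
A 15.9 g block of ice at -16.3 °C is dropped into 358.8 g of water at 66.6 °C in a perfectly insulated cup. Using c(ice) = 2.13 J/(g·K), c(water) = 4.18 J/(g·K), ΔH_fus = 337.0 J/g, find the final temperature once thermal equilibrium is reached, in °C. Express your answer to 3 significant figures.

T_f = 60.0 °C

Heat to bring ice to 0 °C and melt it: q₁ = 15.9×2.13×16.3 + 15.9×337.0 = 5910.3 J
Heat the water can supply cooling to 0 °C: 358.8×4.18×66.6 = 99885.6 J > q₁, so all ice melts.
Energy balance: 358.8×4.18×(66.6 − T) = 5910.3 + 15.9×4.18×(T − 0)
1499.784(66.6 − T) = 5910.3 + 66.462 T
99885.6 − 5910.3 = 1566.246 T
T = 93975.3 / 1566.246 = 60.00 °C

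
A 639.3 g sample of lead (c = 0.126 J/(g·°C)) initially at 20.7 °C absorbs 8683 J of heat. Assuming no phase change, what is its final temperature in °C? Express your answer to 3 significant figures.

ΔT = q / (m c) = 8683 / (639.3 × 0.126) = 107.79 °C
T_f = 20.7 + 107.79 = 128.49 °C

T_f = 128 °C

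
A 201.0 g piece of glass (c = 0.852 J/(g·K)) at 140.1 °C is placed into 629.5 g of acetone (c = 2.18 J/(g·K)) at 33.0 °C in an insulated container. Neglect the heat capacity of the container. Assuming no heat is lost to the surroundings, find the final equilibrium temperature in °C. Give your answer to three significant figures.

Heat lost by glass = heat gained by acetone.
(201.0)(0.852)(140.1 − T) = (629.5)(2.18)(T − 33.0)
171.252 (140.1 − T) = 1372.31 (T − 33.0)
23992 − 171.252 T = 1372.31 T − 45286
69278 = 1543.562 T
T = 44.88 °C

T_f = 44.9 °C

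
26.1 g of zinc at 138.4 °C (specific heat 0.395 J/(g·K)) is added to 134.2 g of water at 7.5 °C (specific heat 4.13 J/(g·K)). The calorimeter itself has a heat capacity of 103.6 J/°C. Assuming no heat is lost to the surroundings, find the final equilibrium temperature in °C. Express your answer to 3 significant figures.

T_f = 9.52 °C

Heat lost by zinc = heat gained by water + calorimeter.
(26.1)(0.395)(138.4 − T) = [(134.2)(4.13) + 103.6](T − 7.5)
10.3095 (138.4 − T) = 657.846 (T − 7.5)
1426.8 − 10.3095 T = 657.846 T − 4933.8
6360.6 = 668.1555 T
T = 9.520 °C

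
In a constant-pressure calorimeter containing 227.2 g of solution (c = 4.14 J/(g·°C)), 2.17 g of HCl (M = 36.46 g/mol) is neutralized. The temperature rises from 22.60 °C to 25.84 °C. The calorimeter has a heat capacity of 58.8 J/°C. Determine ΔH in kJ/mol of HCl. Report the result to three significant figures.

ΔH = -54.4 kJ/mol

|ΔT| = |25.84 − 22.60| = 3.24 °C
|q_surr| = (227.2 × 4.14 + 58.8) × 3.24 = 999.408 × 3.24 = 3238 J
n(HCl) = 2.17 / 36.46 = 0.05952 mol
Temperature rose, so q_rxn = −|q_surr| = -3.238 kJ
ΔH = q_rxn / n = -54.40 kJ/mol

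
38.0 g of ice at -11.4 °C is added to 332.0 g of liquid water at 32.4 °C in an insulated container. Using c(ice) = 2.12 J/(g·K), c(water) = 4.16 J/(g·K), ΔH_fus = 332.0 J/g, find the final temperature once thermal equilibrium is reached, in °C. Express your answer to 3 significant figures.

T_f = 20.3 °C

Heat to bring ice to 0 °C and melt it: q₁ = 38.0×2.12×11.4 + 38.0×332.0 = 13534 J
Heat the water can supply cooling to 0 °C: 332.0×4.16×32.4 = 44748.3 J > q₁, so all ice melts.
Energy balance: 332.0×4.16×(32.4 − T) = 13534 + 38.0×4.16×(T − 0)
1381.12(32.4 − T) = 13534 + 158.08 T
44748.3 − 13534 = 1539.20 T
T = 31214.3 / 1539.20 = 20.28 °C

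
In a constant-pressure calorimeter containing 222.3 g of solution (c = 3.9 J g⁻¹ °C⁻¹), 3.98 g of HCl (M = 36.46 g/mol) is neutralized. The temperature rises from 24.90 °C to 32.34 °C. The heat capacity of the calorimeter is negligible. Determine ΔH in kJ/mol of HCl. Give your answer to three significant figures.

ΔH = -59.1 kJ/mol

|ΔT| = |32.34 − 24.90| = 7.44 °C
|q_surr| = (222.3 × 3.9) × 7.44 = 866.97 × 7.44 = 6450 J
n(HCl) = 3.98 / 36.46 = 0.1092 mol
Temperature rose, so q_rxn = −|q_surr| = -6.450 kJ
ΔH = q_rxn / n = -59.07 kJ/mol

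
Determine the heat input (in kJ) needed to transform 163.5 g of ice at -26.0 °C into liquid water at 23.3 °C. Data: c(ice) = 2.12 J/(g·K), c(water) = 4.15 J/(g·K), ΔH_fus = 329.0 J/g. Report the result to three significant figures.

q = 78.6 kJ

q1 (heat ice -26.0→0.0 °C): 163.5 × 2.12 × 26.0 = 9012 J
q2 (melt at 0 °C): 163.5 × 329.0 = 53792 J
q3 (heat water 0.0→23.3 °C): 163.5 × 4.15 × 23.3 = 15810 J
Total: 9012 + 53792 + 15810 = 78614 J = 78.6 kJ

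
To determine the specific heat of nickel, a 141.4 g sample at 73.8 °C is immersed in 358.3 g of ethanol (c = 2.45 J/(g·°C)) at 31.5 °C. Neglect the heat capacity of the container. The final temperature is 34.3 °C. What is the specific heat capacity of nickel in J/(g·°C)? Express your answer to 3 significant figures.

c = 0.440 J/(g·°C)

q_gained = (358.3 × 2.45) × (34.3 − 31.5) = 2458 J
q_lost = 141.4 × c × (73.8 − 34.3) = 5585.3 c
Set equal: c = 2458 / 5585.3 = 0.440 J/(g·°C)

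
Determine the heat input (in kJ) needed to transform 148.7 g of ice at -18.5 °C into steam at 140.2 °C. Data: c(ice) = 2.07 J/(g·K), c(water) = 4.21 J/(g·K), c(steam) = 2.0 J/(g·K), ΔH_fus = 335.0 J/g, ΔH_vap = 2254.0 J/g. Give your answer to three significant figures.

q1 (heat ice -18.5→0.0 °C): 148.7 × 2.07 × 18.5 = 5694 J
q2 (melt at 0 °C): 148.7 × 335.0 = 49815 J
q3 (heat water 0.0→100.0 °C): 148.7 × 4.21 × 100.0 = 62603 J
q4 (vaporize at 100 °C): 148.7 × 2254.0 = 335170 J
q5 (heat steam 100.0→140.2 °C): 148.7 × 2.0 × 40.2 = 11955 J
Total: 5694 + 49815 + 62603 + 335170 + 11955 = 465237 J = 465 kJ

q = 465 kJ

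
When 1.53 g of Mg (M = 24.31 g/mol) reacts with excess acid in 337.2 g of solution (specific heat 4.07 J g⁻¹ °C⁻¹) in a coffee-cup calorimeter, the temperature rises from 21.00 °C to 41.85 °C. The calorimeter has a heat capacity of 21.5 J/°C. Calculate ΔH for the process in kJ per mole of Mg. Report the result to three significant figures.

ΔH = -462 kJ/mol

|ΔT| = |41.85 − 21.00| = 20.85 °C
|q_surr| = (337.2 × 4.07 + 21.5) × 20.85 = 1393.904 × 20.85 = 29060 J
n(Mg) = 1.53 / 24.31 = 0.06294 mol
Temperature rose, so q_rxn = −|q_surr| = -29.06 kJ
ΔH = q_rxn / n = -461.7 kJ/mol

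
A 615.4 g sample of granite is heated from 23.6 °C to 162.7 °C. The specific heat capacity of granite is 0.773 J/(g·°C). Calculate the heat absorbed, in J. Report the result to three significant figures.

q = 66200 J

q = m c ΔT = 615.4 × 0.773 × (162.7 − 23.6)
q = 615.4 × 0.773 × 139.1 = 66170 J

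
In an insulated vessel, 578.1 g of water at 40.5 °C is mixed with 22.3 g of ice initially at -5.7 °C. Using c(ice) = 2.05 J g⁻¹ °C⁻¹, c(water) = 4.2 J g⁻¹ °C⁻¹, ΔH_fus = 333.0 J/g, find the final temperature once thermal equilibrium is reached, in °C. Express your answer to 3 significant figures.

T_f = 35.9 °C

Heat to bring ice to 0 °C and melt it: q₁ = 22.3×2.05×5.7 + 22.3×333.0 = 7686.5 J
Heat the water can supply cooling to 0 °C: 578.1×4.2×40.5 = 98334.8 J > q₁, so all ice melts.
Energy balance: 578.1×4.2×(40.5 − T) = 7686.5 + 22.3×4.2×(T − 0)
2428.02(40.5 − T) = 7686.5 + 93.66 T
98334.8 − 7686.5 = 2521.68 T
T = 90648.3 / 2521.68 = 35.948 °C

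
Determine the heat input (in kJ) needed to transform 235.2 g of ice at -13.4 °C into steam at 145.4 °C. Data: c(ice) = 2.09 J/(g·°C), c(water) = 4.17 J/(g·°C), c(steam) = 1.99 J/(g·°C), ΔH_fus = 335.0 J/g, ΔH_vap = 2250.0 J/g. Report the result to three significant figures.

q1 (heat ice -13.4→0.0 °C): 235.2 × 2.09 × 13.4 = 6587 J
q2 (melt at 0 °C): 235.2 × 335.0 = 78792 J
q3 (heat water 0.0→100.0 °C): 235.2 × 4.17 × 100.0 = 98078 J
q4 (vaporize at 100 °C): 235.2 × 2250.0 = 529200 J
q5 (heat steam 100.0→145.4 °C): 235.2 × 1.99 × 45.4 = 21249 J
Total: 6587 + 78792 + 98078 + 529200 + 21249 = 733906 J = 734 kJ

q = 734 kJ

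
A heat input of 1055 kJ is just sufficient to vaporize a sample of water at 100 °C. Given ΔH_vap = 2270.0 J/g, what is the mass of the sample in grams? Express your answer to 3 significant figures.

m = 465 g

m = q / ΔH_vap = 1055000 J / 2270.0 J/g = 465 g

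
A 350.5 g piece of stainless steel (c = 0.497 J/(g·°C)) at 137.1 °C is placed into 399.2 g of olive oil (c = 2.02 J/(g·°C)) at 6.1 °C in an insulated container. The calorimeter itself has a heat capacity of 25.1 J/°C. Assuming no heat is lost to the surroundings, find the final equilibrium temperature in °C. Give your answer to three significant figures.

T_f = 28.8 °C

Heat lost by stainless steel = heat gained by olive oil + calorimeter.
(350.5)(0.497)(137.1 − T) = [(399.2)(2.02) + 25.1](T − 6.1)
174.1985 (137.1 − T) = 831.484 (T − 6.1)
23883 − 174.1985 T = 831.484 T − 5072.1
28955.1 = 1005.6825 T
T = 28.79 °C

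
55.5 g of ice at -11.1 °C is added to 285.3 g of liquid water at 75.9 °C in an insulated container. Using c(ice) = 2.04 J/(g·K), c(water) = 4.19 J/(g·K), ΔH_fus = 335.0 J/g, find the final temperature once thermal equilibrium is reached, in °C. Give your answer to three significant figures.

Heat to bring ice to 0 °C and melt it: q₁ = 55.5×2.04×11.1 + 55.5×335.0 = 19849 J
Heat the water can supply cooling to 0 °C: 285.3×4.19×75.9 = 90731.4 J > q₁, so all ice melts.
Energy balance: 285.3×4.19×(75.9 − T) = 19849 + 55.5×4.19×(T − 0)
1195.407(75.9 − T) = 19849 + 232.545 T
90731.4 − 19849 = 1427.952 T
T = 70882.4 / 1427.952 = 49.64 °C

T_f = 49.6 °C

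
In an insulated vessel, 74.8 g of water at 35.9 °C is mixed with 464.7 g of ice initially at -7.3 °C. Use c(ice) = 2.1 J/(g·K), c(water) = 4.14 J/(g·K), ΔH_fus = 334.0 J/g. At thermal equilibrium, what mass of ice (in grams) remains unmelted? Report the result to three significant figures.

m_ice remaining = 453 g

Heat to warm all ice to 0 °C: 464.7×2.1×7.3 = 7123.9 J
Heat released by water cooling to 0 °C: 74.8×4.14×35.9 = 11117 J
11117 J < 7123.9 + 464.7×334.0 = 162333.7 J, so not all ice melts; final T = 0 °C.
Heat left for melting: 11117 − 7123.9 = 3993.1 J
Mass melted = 3993.1 / 334.0 = 11.96 g
Ice remaining = 464.7 − 11.96 = 452.74 g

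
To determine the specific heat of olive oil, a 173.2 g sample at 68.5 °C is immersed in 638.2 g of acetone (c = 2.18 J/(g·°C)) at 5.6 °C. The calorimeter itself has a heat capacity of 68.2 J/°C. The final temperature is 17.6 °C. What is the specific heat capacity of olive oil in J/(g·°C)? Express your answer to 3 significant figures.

c = 1.99 J/(g·°C)

q_gained = (638.2 × 2.18 + 68.2) × (17.6 − 5.6) = 17510 J
q_lost = 173.2 × c × (68.5 − 17.6) = 8815.88 c
Set equal: c = 17510 / 8815.88 = 1.99 J/(g·°C)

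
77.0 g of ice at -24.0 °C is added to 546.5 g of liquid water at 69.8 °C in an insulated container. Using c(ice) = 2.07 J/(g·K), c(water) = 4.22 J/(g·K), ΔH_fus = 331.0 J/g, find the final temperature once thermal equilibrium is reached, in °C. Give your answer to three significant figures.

Heat to bring ice to 0 °C and melt it: q₁ = 77.0×2.07×24.0 + 77.0×331.0 = 29312 J
Heat the water can supply cooling to 0 °C: 546.5×4.22×69.8 = 160975 J > q₁, so all ice melts.
Energy balance: 546.5×4.22×(69.8 − T) = 29312 + 77.0×4.22×(T − 0)
2306.23(69.8 − T) = 29312 + 324.94 T
160975 − 29312 = 2631.17 T
T = 131663 / 2631.17 = 50.04 °C

T_f = 50.0 °C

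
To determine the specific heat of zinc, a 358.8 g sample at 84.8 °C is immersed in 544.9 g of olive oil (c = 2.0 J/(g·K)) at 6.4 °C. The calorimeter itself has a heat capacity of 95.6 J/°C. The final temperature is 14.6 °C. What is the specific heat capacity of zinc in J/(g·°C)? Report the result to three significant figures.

q_gained = (544.9 × 2.0 + 95.6) × (14.6 − 6.4) = 9720 J
q_lost = 358.8 × c × (84.8 − 14.6) = 25187.76 c
Set equal: c = 9720 / 25187.76 = 0.386 J/(g·°C)

c = 0.386 J/(g·°C)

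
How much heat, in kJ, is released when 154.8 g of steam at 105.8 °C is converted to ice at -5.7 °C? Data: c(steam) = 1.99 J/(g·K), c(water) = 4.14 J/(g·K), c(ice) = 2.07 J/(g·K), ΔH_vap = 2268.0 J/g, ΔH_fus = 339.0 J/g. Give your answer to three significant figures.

q = 471 kJ

q1 (cool steam 105.8→100 °C): 154.8 × 1.99 × 5.8 = 1787 J
q2 (condense at 100 °C): 154.8 × 2268.0 = 351086 J
q3 (cool water 100→0 °C): 154.8 × 4.14 × 100.0 = 64087 J
q4 (freeze at 0 °C): 154.8 × 339.0 = 52477 J
q5 (cool ice 0→-5.7 °C): 154.8 × 2.07 × 5.7 = 1826 J
Total: 1787 + 351086 + 64087 + 52477 + 1826 = 471263 J = 471 kJ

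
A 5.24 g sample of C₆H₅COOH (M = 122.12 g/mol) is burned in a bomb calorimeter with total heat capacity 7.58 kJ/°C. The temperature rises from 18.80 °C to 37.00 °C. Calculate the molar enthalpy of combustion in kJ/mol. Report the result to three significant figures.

ΔT = 37.00 − 18.80 = 18.20 °C
q_cal = C_cal × ΔT = 7.58 × 18.20 = 137.956 kJ
n = 5.24 / 122.12 = 0.04291 mol
q_rxn = −q_cal = -137.956 kJ
ΔH = -137.956 / 0.04291 = -3215 kJ/mol

ΔH = -3220 kJ/mol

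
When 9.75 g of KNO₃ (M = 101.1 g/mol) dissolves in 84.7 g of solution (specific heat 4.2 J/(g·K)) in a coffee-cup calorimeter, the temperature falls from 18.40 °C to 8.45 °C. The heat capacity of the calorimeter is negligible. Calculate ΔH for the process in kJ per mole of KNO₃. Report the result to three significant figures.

|ΔT| = |8.45 − 18.40| = 9.95 °C
|q_surr| = (84.7 × 4.2) × 9.95 = 355.74 × 9.95 = 3540 J
n(KNO₃) = 9.75 / 101.1 = 0.09644 mol
Temperature fell, so q_rxn = +|q_surr| = 3.540 kJ
ΔH = q_rxn / n = 36.71 kJ/mol

ΔH = 36.7 kJ/mol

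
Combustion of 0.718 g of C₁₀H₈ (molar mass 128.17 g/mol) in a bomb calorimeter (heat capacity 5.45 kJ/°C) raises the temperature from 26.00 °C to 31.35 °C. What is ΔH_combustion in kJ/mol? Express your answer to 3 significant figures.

ΔT = 31.35 − 26.00 = 5.35 °C
q_cal = C_cal × ΔT = 5.45 × 5.35 = 29.1575 kJ
n = 0.718 / 128.17 = 0.005602 mol
q_rxn = −q_cal = -29.1575 kJ
ΔH = -29.1575 / 0.005602 = -5204.8 kJ/mol

ΔH = -5200 kJ/mol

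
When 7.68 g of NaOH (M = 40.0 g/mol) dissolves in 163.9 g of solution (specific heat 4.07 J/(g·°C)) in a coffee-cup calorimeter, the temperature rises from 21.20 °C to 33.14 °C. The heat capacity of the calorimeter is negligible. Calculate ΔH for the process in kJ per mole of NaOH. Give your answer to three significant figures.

|ΔT| = |33.14 − 21.20| = 11.94 °C
|q_surr| = (163.9 × 4.07) × 11.94 = 667.073 × 11.94 = 7965 J
n(NaOH) = 7.68 / 40.0 = 0.1920 mol
Temperature rose, so q_rxn = −|q_surr| = -7.965 kJ
ΔH = q_rxn / n = -41.48 kJ/mol

ΔH = -41.5 kJ/mol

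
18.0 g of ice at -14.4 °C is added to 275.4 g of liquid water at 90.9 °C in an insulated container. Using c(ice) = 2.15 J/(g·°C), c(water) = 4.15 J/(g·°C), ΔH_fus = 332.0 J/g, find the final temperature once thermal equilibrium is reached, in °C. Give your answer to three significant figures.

T_f = 80.0 °C

Heat to bring ice to 0 °C and melt it: q₁ = 18.0×2.15×14.4 + 18.0×332.0 = 6533.3 J
Heat the water can supply cooling to 0 °C: 275.4×4.15×90.9 = 103891 J > q₁, so all ice melts.
Energy balance: 275.4×4.15×(90.9 − T) = 6533.3 + 18.0×4.15×(T − 0)
1142.91(90.9 − T) = 6533.3 + 74.7 T
103891 − 6533.3 = 1217.61 T
T = 97357.7 / 1217.61 = 79.96 °C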